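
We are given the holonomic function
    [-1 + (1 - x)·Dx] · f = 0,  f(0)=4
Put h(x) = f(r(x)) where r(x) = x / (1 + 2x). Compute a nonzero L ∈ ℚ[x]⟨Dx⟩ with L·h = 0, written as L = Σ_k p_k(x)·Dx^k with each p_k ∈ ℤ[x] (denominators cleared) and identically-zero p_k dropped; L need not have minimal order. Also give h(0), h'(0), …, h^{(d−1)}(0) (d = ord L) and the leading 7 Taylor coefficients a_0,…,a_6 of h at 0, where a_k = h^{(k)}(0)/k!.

L = -1 + (1 + 3·x + 2·x^2)·Dx  (order 1).
h: a_k = 4, 4, -4, 4, -4, 4, -4, …
ICs: h(0) = 4.

f: a_k = 4, 4, 4, 4, 4, 4, 4, …
L₀ from L_f via x↦r, Dx↦r'^{-1}Dx.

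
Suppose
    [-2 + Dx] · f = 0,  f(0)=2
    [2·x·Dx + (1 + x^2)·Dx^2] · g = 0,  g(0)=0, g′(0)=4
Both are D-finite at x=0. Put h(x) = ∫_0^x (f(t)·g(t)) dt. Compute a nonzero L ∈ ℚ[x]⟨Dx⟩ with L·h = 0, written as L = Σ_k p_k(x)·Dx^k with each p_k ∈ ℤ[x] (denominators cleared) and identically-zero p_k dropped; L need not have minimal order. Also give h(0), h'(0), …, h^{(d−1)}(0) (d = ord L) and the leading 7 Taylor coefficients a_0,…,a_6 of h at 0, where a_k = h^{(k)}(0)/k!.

f: a_k = 2, 4, 4, 8/3, 4/3, 8/15, 8/45, …
g: a_k = 0, 4, 0, -4/3, 0, 4/5, 0, …
f·g: L₀ = L_f ⊗_s L_g, ord ≤ 1·2.
h=∫₀ˣh₀: take L = L₀·Dx.
L = (4 - 4·x + 4·x^2)·Dx + (-4 + 2·x - 4·x^2)·Dx^2 + (1 + x^2)·Dx^3  (order 3).
h: a_k = 0, 0, 4, 16/3, 10/3, 16/15, 4/15, …
ICs: h(0) = 0, h′(0) = 0, h′′(0) = 8.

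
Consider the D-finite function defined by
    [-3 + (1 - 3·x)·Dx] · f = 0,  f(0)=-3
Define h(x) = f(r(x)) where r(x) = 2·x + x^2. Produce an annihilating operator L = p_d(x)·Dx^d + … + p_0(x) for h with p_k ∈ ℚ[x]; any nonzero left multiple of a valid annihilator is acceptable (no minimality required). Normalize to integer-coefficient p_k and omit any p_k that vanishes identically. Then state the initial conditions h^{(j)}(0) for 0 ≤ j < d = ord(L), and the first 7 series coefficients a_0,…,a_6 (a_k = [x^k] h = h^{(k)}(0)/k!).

f: a_k = -3, -9, -27, -81, -243, -729, -2187, …
L₀ from L_f via x↦r, Dx↦r'^{-1}Dx.
L = (6 + 6·x) + (-1 + 6·x + 3·x^2)·Dx  (order 1).
h: a_k = -3, -18, -117, -756, -4887, -31590, -204201, …
ICs: h(0) = -3.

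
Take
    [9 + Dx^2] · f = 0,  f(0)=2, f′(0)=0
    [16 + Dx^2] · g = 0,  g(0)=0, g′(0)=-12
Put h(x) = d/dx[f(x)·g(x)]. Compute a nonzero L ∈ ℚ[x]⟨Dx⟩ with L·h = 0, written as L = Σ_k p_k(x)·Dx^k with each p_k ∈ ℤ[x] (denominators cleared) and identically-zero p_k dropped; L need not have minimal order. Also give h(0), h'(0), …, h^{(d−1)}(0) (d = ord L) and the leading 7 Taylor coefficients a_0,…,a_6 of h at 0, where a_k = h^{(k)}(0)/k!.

f: a_k = 2, 0, -9, 0, 27/4, 0, -81/40, …
g: a_k = 0, -12, 0, 32, 0, -128/5, 0, …
L₀ := L_f ⊗_s L_g (sym. prod.), ord ≤ 4.
Derive L from L₀ (diff closure).
L = 49 + 50·Dx^2 + Dx^4  (order 4).
h: a_k = -24, 0, 516, 0, -2101, 0, 102943/30, …
ICs: h(0) = -24, h′(0) = 0, h′′(0) = 1032, h′′′(0) = 0.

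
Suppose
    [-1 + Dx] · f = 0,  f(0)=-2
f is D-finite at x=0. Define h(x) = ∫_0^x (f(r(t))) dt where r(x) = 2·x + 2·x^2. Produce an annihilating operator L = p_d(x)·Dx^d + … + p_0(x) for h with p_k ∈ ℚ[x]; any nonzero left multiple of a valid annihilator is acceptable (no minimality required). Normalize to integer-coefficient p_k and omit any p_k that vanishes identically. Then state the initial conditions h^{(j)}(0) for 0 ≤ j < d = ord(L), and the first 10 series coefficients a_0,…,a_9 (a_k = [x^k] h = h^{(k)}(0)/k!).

L = (-2 - 4·x)·Dx + Dx^2  (order 2).
h: a_k = 0, -2, -2, -8/3, -8/3, -8/3, -104/45, -608/315, -464/315, -3056/2835, …
ICs: h(0) = 0, h′(0) = -2.

f: a_k = -2, -2, -1, -1/3, -1/12, -1/60, -1/360, -1/2520, -1/20160, -1/181440, …
L₀ from L_f via x↦r, Dx↦r'^{-1}Dx.
h=∫h₀ ⇒ L = L₀·Dx.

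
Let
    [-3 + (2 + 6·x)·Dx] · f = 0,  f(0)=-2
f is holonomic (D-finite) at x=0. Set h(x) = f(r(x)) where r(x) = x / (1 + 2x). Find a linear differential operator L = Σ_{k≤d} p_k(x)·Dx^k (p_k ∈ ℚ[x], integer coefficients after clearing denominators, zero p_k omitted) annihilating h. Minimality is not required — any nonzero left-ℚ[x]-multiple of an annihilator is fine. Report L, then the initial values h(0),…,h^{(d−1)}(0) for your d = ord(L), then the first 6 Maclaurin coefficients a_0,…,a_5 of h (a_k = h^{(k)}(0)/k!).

L = -3 + (2 + 14·x + 20·x^2)·Dx  (order 1).
h: a_k = -2, -3, 33/4, -195/8, 4965/64, -33909/128, …
ICs: h(0) = -2.

f: a_k = -2, -3, 9/4, -27/8, 405/64, -1701/128, …
f∘r: x↦r, Dx↦Dx/r' in L_f ⇒ L₀.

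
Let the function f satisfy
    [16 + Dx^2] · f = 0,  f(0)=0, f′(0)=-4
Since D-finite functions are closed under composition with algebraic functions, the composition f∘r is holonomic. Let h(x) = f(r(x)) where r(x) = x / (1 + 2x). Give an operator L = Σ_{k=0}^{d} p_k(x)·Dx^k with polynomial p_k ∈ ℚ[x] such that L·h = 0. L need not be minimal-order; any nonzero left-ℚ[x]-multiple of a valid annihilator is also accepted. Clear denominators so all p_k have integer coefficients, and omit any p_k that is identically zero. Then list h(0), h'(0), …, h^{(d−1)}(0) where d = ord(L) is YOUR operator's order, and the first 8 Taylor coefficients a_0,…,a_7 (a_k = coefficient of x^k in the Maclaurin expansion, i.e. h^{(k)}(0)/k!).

L = 16 + (4 + 24·x + 48·x^2 + 32·x^3)·Dx + (1 + 8·x + 24·x^2 + 32·x^3 + 16·x^4)·Dx^2  (order 2).
h: a_k = 0, -4, 8, -16/3, -32, 2752/15, -640, 565504/315, …
ICs: h(0) = 0, h′(0) = -4.

f: a_k = 0, -4, 0, 32/3, 0, -128/15, 0, 1024/315, …
Change of var in L_f (x↦r) gives L₀.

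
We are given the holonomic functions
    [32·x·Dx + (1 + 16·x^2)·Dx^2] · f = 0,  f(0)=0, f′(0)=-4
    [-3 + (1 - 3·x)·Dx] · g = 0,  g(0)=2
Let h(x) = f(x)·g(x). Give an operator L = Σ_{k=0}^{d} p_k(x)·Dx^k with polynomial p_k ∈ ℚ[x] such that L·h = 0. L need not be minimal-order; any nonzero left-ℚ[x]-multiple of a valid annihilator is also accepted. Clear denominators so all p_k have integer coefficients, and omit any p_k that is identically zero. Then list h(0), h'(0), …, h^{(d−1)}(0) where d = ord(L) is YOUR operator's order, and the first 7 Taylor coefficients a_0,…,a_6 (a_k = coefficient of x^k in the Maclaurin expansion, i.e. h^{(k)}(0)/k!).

L = 96·x + (6 - 32·x + 192·x^2)·Dx + (-1 + 3·x - 16·x^2 + 48·x^3)·Dx^2  (order 2).
h: a_k = 0, -8, -24, -88/3, -88, -3368/5, -10104/5, …
ICs: h(0) = 0, h′(0) = -8.

f: a_k = 0, -4, 0, 64/3, 0, -1024/5, 0, …
g: a_k = 2, 6, 18, 54, 162, 486, 1458, …
h₀=f·g: eliminate ⇒ L₀, order ≤ 2·1.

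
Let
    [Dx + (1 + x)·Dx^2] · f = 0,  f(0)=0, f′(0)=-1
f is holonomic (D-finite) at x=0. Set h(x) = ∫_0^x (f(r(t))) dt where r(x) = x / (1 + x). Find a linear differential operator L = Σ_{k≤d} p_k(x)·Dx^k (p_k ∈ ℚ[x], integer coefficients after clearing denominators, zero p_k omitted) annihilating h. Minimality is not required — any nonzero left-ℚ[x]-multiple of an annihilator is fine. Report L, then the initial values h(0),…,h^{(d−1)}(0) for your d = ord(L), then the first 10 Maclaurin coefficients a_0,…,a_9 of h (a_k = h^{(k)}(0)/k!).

L = (3 + 4·x)·Dx^2 + (1 + 3·x + 2·x^2)·Dx^3  (order 3).
h: a_k = 0, 0, -1/2, 1/2, -7/12, 3/4, -31/30, 3/2, -127/56, 85/24, …
ICs: h(0) = 0, h′(0) = 0, h′′(0) = -1.

f: a_k = 0, -1, 1/2, -1/3, 1/4, -1/5, 1/6, -1/7, 1/8, -1/9, …
L₀ from L_f via x↦r, Dx↦r'^{-1}Dx.
∫: right-multiply L₀ by Dx.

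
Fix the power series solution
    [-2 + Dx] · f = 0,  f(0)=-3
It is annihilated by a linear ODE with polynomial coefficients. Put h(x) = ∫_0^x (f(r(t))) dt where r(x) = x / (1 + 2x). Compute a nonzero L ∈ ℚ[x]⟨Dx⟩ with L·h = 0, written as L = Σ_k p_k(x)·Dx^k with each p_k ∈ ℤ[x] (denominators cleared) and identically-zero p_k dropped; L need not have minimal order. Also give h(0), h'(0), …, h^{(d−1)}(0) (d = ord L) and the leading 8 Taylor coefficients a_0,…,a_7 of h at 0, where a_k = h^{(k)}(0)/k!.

f: a_k = -3, -6, -6, -4, -2, -4/5, -4/15, -8/105, …
Substitute x→r, Dx→(1/r')Dx; clear ⇒ L₀.
Integrate: L := L₀·Dx.
L = -2·Dx + (1 + 4·x + 4·x^2)·Dx^2  (order 2).
h: a_k = 0, -3, -3, 2, -1, -2/5, 38/15, -604/105, …
ICs: h(0) = 0, h′(0) = -3.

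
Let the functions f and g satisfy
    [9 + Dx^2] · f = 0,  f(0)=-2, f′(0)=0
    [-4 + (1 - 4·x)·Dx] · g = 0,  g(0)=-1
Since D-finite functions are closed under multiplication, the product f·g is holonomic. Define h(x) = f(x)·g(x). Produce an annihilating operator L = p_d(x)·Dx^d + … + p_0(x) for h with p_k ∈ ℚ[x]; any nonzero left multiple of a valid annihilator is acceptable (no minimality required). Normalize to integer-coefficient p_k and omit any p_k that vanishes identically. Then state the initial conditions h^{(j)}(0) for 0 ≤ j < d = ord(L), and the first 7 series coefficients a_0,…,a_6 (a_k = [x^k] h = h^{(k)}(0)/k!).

L = (-9 + 36·x) + 8·Dx + (-1 + 4·x)·Dx^2  (order 2).
h: a_k = 2, 8, 23, 92, 1499/4, 1499, 239759/40, …
ICs: h(0) = 2, h′(0) = 8.

f: a_k = -2, 0, 9, 0, -27/4, 0, 81/40, …
g: a_k = -1, -4, -16, -64, -256, -1024, -4096, …
L₀ := L_f ⊗_s L_g (sym. prod.), ord ≤ 2.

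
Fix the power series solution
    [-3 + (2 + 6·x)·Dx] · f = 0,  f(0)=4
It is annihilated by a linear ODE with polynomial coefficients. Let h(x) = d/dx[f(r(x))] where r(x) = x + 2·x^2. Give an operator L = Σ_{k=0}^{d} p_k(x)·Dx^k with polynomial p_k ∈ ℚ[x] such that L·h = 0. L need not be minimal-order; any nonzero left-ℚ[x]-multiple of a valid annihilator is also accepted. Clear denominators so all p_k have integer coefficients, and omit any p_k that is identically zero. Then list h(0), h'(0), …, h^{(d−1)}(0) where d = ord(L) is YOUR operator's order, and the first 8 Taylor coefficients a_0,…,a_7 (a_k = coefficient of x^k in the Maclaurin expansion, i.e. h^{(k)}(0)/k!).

L = 5 + (-2 - 14·x - 36·x^2 - 48·x^3)·Dx  (order 1).
h: a_k = 6, 15, -135/4, 315/8, 2025/64, -33615/128, 292005/512, -282285/1024, …
ICs: h(0) = 6.

f: a_k = 4, 6, -9/2, 27/4, -405/32, 1701/64, -15309/256, 72171/512, …
h₀=f(r): pull back L_f along r ⇒ L₀.
Derive L from L₀ (diff closure).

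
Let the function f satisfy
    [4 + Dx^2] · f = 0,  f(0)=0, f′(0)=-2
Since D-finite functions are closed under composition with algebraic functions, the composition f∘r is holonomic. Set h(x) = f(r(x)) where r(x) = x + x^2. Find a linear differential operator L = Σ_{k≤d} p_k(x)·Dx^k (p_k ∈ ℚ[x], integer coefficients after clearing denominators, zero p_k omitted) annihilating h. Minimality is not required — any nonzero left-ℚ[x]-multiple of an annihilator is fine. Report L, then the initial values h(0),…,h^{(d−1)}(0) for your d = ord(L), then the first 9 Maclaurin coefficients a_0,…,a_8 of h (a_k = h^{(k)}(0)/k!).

L = (4 + 24·x + 48·x^2 + 32·x^3) - 2·Dx + (1 + 2·x)·Dx^2  (order 2).
h: a_k = 0, -2, -2, 4/3, 4, 56/15, 0, -832/315, -112/45, …
ICs: h(0) = 0, h′(0) = -2.

f: a_k = 0, -2, 0, 4/3, 0, -4/15, 0, 8/315, 0, …
Substitute x→r, Dx→(1/r')Dx; clear ⇒ L₀.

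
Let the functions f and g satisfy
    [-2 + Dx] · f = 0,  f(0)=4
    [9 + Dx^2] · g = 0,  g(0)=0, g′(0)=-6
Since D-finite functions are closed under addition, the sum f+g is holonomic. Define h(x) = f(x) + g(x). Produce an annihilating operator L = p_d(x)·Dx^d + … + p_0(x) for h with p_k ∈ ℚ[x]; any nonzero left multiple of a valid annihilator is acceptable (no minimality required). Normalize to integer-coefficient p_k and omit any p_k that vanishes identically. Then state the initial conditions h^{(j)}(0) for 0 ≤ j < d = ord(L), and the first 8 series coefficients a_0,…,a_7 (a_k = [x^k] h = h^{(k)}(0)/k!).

f: a_k = 4, 8, 8, 16/3, 8/3, 16/15, 16/45, 32/315, …
g: a_k = 0, -6, 0, 9, 0, -81/20, 0, 243/280, …
h₀=f+g: left-lcm gives L₀, ord ≤ 3.
L = -18 + 9·Dx - 2·Dx^2 + Dx^3  (order 3).
h: a_k = 4, 2, 8, 43/3, 8/3, -179/60, 16/45, 349/360, …
ICs: h(0) = 4, h′(0) = 2, h′′(0) = 16.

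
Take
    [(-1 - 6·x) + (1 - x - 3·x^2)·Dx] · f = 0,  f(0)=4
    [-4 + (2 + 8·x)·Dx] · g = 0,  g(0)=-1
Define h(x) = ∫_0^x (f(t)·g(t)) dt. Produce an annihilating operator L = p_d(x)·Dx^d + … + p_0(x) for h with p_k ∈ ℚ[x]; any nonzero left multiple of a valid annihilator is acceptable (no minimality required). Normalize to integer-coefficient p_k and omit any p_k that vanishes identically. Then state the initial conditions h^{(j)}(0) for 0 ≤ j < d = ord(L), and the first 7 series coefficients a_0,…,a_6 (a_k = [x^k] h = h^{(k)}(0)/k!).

f: a_k = 4, 4, 16, 28, 76, 160, 388, …
g: a_k = -1, -2, 2, -4, 10, -28, 84, …
Product ⇒ symmetric product L₀, ord ≤ 1.
∫: right-multiply L₀ by Dx.
L = (3 + 8·x + 18·x^2)·Dx + (-1 - 3·x + 7·x^2 + 12·x^3)·Dx^2  (order 2).
h: a_k = 0, -4, -6, -16/3, -17, -76/5, -196/3, …
ICs: h(0) = 0, h′(0) = -4.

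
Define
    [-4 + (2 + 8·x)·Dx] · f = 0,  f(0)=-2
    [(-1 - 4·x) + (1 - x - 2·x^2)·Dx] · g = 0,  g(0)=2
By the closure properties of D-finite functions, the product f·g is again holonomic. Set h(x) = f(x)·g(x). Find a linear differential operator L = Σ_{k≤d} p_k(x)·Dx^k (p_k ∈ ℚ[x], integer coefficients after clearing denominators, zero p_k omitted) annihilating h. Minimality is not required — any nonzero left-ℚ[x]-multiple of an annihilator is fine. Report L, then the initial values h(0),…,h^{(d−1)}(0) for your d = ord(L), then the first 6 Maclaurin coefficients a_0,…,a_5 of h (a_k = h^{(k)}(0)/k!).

f: a_k = -2, -4, 4, -8, 20, -56, …
g: a_k = 2, 2, 6, 10, 22, 42, …
Product ⇒ symmetric product L₀, ord ≤ 1.
L = (3 + 6·x + 12·x^2) + (-1 - 3·x + 6·x^2 + 8·x^3)·Dx  (order 1).
h: a_k = -4, -12, -12, -52, -36, -252, …
ICs: h(0) = -4.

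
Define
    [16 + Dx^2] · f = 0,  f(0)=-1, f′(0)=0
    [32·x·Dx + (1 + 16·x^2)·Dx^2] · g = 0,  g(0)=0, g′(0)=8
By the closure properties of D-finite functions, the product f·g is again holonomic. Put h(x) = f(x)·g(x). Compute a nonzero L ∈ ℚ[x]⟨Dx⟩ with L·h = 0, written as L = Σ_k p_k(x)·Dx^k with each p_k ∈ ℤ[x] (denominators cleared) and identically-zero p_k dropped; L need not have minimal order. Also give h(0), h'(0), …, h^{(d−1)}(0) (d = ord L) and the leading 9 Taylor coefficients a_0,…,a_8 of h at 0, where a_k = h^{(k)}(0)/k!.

L = (1280 + 53248·x^2 + 360448·x^4 + 2097152·x^6 + 8388608·x^8) + (1536·x + 40960·x^3 + 393216·x^5 + 2097152·x^7)·Dx + (96 + 4096·x^2 + 36864·x^4 + 262144·x^6 + 1048576·x^8)·Dx^2 + (96·x + 2560·x^3 + 24576·x^5 + 131072·x^7)·Dx^3 + (1 + 48·x^2 + 896·x^4 + 8192·x^6 + 32768·x^8)·Dx^4  (order 4).
h: a_k = 0, -8, 0, 320/3, 0, -12544/15, 0, 2664448/315, 0, …
ICs: h(0) = 0, h′(0) = -8, h′′(0) = 0, h′′′(0) = 640.

f: a_k = -1, 0, 8, 0, -32/3, 0, 256/45, 0, -512/315, …
g: a_k = 0, 8, 0, -128/3, 0, 2048/5, 0, -32768/7, 0, …
L₀ := L_f ⊗_s L_g (sym. prod.), ord ≤ 4.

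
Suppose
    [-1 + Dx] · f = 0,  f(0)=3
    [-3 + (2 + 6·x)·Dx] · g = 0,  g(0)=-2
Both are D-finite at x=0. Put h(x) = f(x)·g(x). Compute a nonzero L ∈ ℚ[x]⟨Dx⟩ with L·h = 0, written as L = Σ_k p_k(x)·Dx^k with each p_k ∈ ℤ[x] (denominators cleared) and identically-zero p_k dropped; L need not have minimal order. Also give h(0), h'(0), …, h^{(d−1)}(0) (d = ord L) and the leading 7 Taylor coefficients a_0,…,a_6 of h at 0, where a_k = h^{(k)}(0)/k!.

L = (-5 - 6·x) + (2 + 6·x)·Dx  (order 1).
h: a_k = -6, -15, -21/4, -71/8, 671/64, -16157/640, 88837/1536, …
ICs: h(0) = -6.

f: a_k = 3, 3, 3/2, 1/2, 1/8, 1/40, 1/240, …
g: a_k = -2, -3, 9/4, -27/8, 405/64, -1701/128, 15309/512, …
f·g: L₀ = L_f ⊗_s L_g, ord ≤ 1·1.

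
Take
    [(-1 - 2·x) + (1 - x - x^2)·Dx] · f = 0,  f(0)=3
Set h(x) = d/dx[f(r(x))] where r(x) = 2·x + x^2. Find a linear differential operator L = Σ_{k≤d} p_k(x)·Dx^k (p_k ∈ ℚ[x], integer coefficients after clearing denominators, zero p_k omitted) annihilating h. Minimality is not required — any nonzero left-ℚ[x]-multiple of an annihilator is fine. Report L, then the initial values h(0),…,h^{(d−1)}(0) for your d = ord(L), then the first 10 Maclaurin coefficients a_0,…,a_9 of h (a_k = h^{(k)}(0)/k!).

f: a_k = 3, 3, 6, 9, 15, 24, 39, 63, 102, 165, …
f∘r: x↦r, Dx↦Dx/r' in L_f ⇒ L₀.
h=h₀': d/dx-closure on L₀ ⇒ L.
L = (9 + 42·x + 105·x^2 + 164·x^3 + 141·x^4 + 60·x^5 + 10·x^6) + (-1 - 3·x + 9·x^2 + 39·x^3 + 55·x^4 + 39·x^5 + 14·x^6 + 2·x^7)·Dx  (order 1).
h: a_k = 6, 54, 288, 1416, 6510, 28710, 123144, 517368, 2139696, 8739960, …
ICs: h(0) = 6.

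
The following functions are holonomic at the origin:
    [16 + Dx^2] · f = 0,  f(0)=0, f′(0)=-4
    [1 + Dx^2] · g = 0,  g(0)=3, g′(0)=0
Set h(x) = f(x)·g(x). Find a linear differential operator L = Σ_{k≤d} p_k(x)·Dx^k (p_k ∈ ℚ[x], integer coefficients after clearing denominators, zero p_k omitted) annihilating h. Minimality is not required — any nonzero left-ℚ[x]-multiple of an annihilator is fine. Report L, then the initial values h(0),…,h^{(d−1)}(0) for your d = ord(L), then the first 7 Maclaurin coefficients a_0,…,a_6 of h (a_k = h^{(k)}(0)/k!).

L = 225 + 34·Dx^2 + Dx^4  (order 4).
h: a_k = 0, -12, 0, 38, 0, -421/10, 0, …
ICs: h(0) = 0, h′(0) = -12, h′′(0) = 0, h′′′(0) = 228.

f: a_k = 0, -4, 0, 32/3, 0, -128/15, 0, …
g: a_k = 3, 0, -3/2, 0, 1/8, 0, -1/240, …
f·g: L₀ = L_f ⊗_s L_g, ord ≤ 2·2.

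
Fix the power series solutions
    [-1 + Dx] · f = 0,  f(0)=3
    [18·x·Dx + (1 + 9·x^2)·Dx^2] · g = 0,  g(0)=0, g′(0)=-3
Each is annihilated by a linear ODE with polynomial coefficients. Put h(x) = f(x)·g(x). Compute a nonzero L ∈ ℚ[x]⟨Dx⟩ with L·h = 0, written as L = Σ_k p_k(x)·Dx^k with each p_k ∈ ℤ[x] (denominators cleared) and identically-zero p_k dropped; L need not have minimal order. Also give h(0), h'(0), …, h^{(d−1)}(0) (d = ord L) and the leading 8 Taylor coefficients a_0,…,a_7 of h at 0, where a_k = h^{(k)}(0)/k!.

f: a_k = 3, 3, 3/2, 1/2, 1/8, 1/40, 1/240, 1/1680, …
g: a_k = 0, -3, 0, 9, 0, -243/5, 0, 2187/7, …
Product ⇒ symmetric product L₀, ord ≤ 2.
L = (1 - 18·x + 9·x^2) + (-2 + 18·x - 18·x^2)·Dx + (1 + 9·x^2)·Dx^2  (order 2).
h: a_k = 0, -9, -9, 45/2, 51/2, -5307/40, -1131/8, 484679/560, …
ICs: h(0) = 0, h′(0) = -9.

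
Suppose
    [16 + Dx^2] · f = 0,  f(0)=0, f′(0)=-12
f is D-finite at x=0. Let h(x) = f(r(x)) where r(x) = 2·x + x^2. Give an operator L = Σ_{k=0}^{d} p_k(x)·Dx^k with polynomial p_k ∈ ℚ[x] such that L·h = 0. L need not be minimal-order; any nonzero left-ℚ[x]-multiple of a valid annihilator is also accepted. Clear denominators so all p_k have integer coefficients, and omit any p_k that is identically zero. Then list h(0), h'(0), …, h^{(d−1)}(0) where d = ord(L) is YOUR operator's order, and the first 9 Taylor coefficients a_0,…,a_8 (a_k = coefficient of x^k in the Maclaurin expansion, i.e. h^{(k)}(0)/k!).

L = (64 + 192·x + 192·x^2 + 64·x^3) - Dx + (1 + x)·Dx^2  (order 2).
h: a_k = 0, -24, -12, 256, 384, -3136/5, -2016, -83968/105, 50176/15, …
ICs: h(0) = 0, h′(0) = -24.

f: a_k = 0, -12, 0, 32, 0, -128/5, 0, 1024/105, 0, …
h₀=f(r): pull back L_f along r ⇒ L₀.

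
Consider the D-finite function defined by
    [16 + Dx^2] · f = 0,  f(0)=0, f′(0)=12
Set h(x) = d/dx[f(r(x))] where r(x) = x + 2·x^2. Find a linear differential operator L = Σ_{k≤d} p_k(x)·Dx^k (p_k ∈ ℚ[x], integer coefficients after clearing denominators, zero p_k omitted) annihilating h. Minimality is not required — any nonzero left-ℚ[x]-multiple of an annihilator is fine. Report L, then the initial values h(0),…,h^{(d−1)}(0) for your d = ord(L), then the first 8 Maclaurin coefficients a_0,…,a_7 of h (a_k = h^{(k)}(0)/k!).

L = (64 + 256·x + 1536·x^2 + 4096·x^3 + 4096·x^4) + (-12 - 48·x)·Dx + (1 + 8·x + 16·x^2)·Dx^2  (order 2).
h: a_k = 12, 48, -96, -768, -1792, 0, 106496/15, 229376/15, …
ICs: h(0) = 12, h′(0) = 48.

f: a_k = 0, 12, 0, -32, 0, 128/5, 0, -1024/105, …
Change of var in L_f (x↦r) gives L₀.
Derive L from L₀ (diff closure).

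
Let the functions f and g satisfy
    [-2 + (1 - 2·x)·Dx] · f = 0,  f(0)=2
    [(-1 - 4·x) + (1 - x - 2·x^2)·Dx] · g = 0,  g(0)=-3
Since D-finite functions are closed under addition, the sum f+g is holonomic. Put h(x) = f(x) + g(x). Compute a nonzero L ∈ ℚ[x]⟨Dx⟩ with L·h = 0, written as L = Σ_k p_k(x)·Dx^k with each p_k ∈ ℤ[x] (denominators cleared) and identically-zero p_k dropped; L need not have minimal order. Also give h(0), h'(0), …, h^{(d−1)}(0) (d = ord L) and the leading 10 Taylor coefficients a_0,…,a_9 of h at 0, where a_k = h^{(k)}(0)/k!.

f: a_k = 2, 4, 8, 16, 32, 64, 128, 256, 512, 1024, …
g: a_k = -3, -3, -9, -15, -33, -63, -129, -255, -513, -1023, …
h₀=f+g: left-lcm gives L₀, ord ≤ 2.
L = -4 + (-2 - 8·x)·Dx + (1 - x - 2·x^2)·Dx^2  (order 2).
h: a_k = -1, 1, -1, 1, -1, 1, -1, 1, -1, 1, …
ICs: h(0) = -1, h′(0) = 1.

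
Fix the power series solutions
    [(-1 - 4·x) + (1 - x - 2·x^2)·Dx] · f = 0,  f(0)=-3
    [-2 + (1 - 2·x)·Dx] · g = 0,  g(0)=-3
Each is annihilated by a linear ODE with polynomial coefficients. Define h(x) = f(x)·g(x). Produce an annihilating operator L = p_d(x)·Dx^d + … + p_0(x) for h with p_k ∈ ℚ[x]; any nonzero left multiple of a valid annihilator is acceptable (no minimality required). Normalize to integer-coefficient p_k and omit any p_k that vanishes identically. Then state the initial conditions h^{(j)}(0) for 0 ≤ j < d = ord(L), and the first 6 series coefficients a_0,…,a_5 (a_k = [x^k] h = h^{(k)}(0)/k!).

f: a_k = -3, -3, -9, -15, -33, -63, …
g: a_k = -3, -6, -12, -24, -48, -96, …
Product ⇒ symmetric product L₀, ord ≤ 1.
L = (3 + 6·x) + (-1 + x + 2·x^2)·Dx  (order 1).
h: a_k = 9, 27, 81, 207, 513, 1215, …
ICs: h(0) = 9.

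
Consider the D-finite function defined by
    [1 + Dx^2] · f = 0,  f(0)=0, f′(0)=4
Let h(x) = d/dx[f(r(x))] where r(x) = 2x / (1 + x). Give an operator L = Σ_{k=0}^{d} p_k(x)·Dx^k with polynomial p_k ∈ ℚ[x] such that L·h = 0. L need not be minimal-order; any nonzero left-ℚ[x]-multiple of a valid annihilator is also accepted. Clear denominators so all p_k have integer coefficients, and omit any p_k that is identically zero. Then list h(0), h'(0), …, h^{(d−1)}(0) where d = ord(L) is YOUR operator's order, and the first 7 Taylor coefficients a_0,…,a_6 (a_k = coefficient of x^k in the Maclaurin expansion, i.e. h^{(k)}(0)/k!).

L = (10 + 12·x + 6·x^2) + (6 + 18·x + 18·x^2 + 6·x^3)·Dx + (1 + 4·x + 6·x^2 + 4·x^3 + x^4)·Dx^2  (order 2).
h: a_k = 8, -16, 8, 32, -344/3, 240, -17672/45, …
ICs: h(0) = 8, h′(0) = -16.

f: a_k = 0, 4, 0, -2/3, 0, 1/30, 0, …
h₀=f(r): pull back L_f along r ⇒ L₀.
h=h₀': d/dx-closure on L₀ ⇒ L.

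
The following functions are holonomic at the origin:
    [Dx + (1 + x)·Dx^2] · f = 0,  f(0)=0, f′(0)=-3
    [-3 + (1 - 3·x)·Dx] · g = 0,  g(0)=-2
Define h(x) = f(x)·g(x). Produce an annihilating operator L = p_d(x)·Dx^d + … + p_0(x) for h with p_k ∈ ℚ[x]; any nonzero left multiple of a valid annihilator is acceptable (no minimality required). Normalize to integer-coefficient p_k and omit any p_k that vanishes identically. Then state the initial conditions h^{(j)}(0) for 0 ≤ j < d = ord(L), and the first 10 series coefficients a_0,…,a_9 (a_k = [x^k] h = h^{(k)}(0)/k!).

f: a_k = 0, -3, 3/2, -1, 3/4, -3/5, 1/2, -3/7, 3/8, -1/3, …
g: a_k = -2, -6, -18, -54, -162, -486, -1458, -4374, -13122, -39366, …
Sym-product of L_f,L_g gives L₀ (≤ ord 2).
L = 3 + (5 + 9·x)·Dx + (-1 + 2·x + 3·x^2)·Dx^2  (order 2).
h: a_k = 0, 6, 15, 47, 279/2, 4197/10, 12581/10, 264261/70, 1585461/140, 14269429/420, …
ICs: h(0) = 0, h′(0) = 6.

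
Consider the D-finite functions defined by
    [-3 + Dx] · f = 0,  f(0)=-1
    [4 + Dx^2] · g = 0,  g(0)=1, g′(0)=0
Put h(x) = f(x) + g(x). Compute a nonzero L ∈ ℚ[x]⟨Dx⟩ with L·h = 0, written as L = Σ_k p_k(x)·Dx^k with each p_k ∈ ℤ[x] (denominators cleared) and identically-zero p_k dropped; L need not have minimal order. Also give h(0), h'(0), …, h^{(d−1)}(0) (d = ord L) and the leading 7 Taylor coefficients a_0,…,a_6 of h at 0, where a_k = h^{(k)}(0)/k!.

L = -12 + 4·Dx - 3·Dx^2 + Dx^3  (order 3).
h: a_k = 0, -3, -13/2, -9/2, -65/24, -81/40, -793/720, …
ICs: h(0) = 0, h′(0) = -3, h′′(0) = -13.

f: a_k = -1, -3, -9/2, -9/2, -27/8, -81/40, -81/80, …
g: a_k = 1, 0, -2, 0, 2/3, 0, -4/45, …
L₀ := lclm(L_f,L_g); ord L₀ ≤ 1+2.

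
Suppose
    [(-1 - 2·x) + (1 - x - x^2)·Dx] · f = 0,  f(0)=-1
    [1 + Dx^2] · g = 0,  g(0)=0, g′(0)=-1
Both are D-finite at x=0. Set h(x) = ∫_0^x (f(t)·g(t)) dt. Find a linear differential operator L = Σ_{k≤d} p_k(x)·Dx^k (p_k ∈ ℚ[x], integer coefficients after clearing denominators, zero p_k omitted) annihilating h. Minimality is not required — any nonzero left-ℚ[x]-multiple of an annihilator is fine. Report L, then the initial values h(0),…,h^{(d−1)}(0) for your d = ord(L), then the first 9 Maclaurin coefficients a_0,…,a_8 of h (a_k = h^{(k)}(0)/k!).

L = (1 + x + x^2)·Dx + (2 + 4·x)·Dx^2 + (-1 + x + x^2)·Dx^3  (order 3).
h: a_k = 0, 0, 1/2, 1/3, 11/24, 17/30, 187/240, 901/840, 61403/40320, …
ICs: h(0) = 0, h′(0) = 0, h′′(0) = 1.

f: a_k = -1, -1, -2, -3, -5, -8, -13, -21, -34, …
g: a_k = 0, -1, 0, 1/6, 0, -1/120, 0, 1/5040, 0, …
Sym-product of L_f,L_g gives L₀ (≤ ord 2).
Integrate: L := L₀·Dx.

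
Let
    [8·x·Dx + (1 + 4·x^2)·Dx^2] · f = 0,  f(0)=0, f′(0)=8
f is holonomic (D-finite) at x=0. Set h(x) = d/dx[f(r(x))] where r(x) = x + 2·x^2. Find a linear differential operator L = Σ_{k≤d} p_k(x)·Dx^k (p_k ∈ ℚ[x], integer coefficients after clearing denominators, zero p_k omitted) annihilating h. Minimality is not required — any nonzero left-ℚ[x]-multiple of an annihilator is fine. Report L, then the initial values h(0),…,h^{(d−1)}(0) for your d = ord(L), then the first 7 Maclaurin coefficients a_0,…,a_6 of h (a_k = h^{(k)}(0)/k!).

f: a_k = 0, 8, 0, -32/3, 0, 128/5, 0, …
h₀=f(r): pull back L_f along r ⇒ L₀.
Differentiate: ansatz ord ≤ ord L₀ ⇒ L.
L = (-4 + 8·x + 64·x^2 + 192·x^3 + 192·x^4) + (1 + 4·x + 4·x^2 + 32·x^3 + 80·x^4 + 64·x^5)·Dx  (order 1).
h: a_k = 8, 32, -32, -256, -512, 1024, 6656, …
ICs: h(0) = 8.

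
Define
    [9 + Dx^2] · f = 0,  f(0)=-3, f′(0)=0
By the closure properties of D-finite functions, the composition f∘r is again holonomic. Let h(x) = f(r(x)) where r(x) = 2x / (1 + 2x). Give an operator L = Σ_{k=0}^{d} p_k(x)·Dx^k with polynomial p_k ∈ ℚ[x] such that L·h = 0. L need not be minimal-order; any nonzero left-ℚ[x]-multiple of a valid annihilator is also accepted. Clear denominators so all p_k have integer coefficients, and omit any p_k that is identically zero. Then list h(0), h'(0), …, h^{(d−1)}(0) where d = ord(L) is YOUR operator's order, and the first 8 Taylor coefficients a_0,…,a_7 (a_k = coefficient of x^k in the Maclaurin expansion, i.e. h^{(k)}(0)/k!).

L = 36 + (4 + 24·x + 48·x^2 + 32·x^3)·Dx + (1 + 8·x + 24·x^2 + 32·x^3 + 16·x^4)·Dx^2  (order 2).
h: a_k = -3, 0, 54, -216, 486, -432, -9828/5, 66096/5, …
ICs: h(0) = -3, h′(0) = 0.

f: a_k = -3, 0, 27/2, 0, -81/8, 0, 243/80, 0, …
L₀ from L_f via x↦r, Dx↦r'^{-1}Dx.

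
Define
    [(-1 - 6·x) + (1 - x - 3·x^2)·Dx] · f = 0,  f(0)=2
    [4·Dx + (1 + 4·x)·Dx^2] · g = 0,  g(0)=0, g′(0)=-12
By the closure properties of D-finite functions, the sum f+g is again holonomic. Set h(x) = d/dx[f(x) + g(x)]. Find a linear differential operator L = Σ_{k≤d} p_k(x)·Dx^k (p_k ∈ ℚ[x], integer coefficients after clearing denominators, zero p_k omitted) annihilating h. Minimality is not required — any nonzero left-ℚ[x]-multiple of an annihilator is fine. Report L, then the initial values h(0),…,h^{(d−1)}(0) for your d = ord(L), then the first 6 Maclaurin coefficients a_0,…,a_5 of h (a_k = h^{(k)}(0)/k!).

L = (212 + 1072·x + 3144·x^2 + 2160·x^3 + 2592·x^4) + (5 + 248·x + 1922·x^2 + 4308·x^3 + 4464·x^4 + 4320·x^5)·Dx + (-6 - 53·x - 108·x^2 + 110·x^3 + 519·x^4 + 1044·x^5 + 864·x^6)·Dx^2  (order 2).
h: a_k = -10, 64, -150, 920, -2672, 13452, …
ICs: h(0) = -10, h′(0) = 64.

f: a_k = 2, 2, 8, 14, 38, 80, …
g: a_k = 0, -12, 24, -64, 192, -3072/5, …
f+g: L₀ = lclm(L_f,L_g), ord ≤ 1+2.
Derive L from L₀ (diff closure).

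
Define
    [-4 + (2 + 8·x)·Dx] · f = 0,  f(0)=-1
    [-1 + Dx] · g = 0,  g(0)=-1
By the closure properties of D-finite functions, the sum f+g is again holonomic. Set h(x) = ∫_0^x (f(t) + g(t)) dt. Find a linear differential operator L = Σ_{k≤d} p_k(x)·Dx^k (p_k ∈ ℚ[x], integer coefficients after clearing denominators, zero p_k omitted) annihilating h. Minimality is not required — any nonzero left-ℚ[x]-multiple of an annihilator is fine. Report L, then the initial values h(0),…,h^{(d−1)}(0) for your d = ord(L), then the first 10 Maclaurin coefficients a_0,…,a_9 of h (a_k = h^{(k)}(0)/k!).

f: a_k = -1, -2, 2, -4, 10, -28, 84, -264, 858, -2860, …
g: a_k = -1, -1, -1/2, -1/6, -1/24, -1/120, -1/720, -1/5040, -1/40320, -1/362880, …
Weyl lclm of L_f,L_g ⇒ L₀ (ord ≤ 2).
h=∫₀ˣh₀: take L = L₀·Dx.
L = (6 + 8·x)·Dx + (-5 - 8·x - 16·x^2)·Dx^2 + (-1 + 16·x^2)·Dx^3  (order 3).
h: a_k = 0, -2, -3/2, 1/2, -25/24, 239/120, -3361/720, 60479/5040, -1330561/40320, 34594559/362880, …
ICs: h(0) = 0, h′(0) = -2, h′′(0) = -3.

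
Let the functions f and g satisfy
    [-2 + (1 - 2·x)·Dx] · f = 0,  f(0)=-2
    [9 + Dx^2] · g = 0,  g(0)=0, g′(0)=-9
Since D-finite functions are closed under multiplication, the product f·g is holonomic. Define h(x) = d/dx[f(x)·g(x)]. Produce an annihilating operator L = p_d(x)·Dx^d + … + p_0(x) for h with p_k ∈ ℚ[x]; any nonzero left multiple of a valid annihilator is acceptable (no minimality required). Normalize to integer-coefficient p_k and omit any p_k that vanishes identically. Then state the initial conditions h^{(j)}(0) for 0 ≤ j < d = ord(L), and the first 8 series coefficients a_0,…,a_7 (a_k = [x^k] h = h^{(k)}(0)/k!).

L = (1 - 36·x + 36·x^2) + (-4 + 8·x)·Dx + (1 - 4·x + 4·x^2)·Dx^2  (order 2).
h: a_k = 18, 72, 135, 360, 3843/4, 11529/5, 214479/40, 428958/35, …
ICs: h(0) = 18, h′(0) = 72.

f: a_k = -2, -4, -8, -16, -32, -64, -128, -256, …
g: a_k = 0, -9, 0, 27/2, 0, -243/40, 0, 729/560, …
Product ⇒ symmetric product L₀, ord ≤ 2.
h₀' ⇒ L via d/dx closure of L₀.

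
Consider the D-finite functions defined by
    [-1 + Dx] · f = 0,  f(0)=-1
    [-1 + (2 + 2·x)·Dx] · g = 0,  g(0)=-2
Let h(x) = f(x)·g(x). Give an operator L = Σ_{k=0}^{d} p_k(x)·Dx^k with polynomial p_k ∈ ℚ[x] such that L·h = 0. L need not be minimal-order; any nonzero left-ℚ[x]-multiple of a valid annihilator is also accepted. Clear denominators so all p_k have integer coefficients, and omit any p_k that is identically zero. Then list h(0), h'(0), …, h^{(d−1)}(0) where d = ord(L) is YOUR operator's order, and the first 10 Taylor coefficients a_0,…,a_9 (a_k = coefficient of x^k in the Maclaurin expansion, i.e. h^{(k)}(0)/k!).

L = (-3 - 2·x) + (2 + 2·x)·Dx  (order 1).
h: a_k = 2, 3, 7/4, 17/24, 11/64, 107/1920, -89/23040, 1123/107520, -39551/5160960, 88853/13271040, …
ICs: h(0) = 2.

f: a_k = -1, -1, -1/2, -1/6, -1/24, -1/120, -1/720, -1/5040, -1/40320, -1/362880, …
g: a_k = -2, -1, 1/4, -1/8, 5/64, -7/128, 21/512, -33/1024, 429/16384, -715/32768, …
Product ⇒ symmetric product L₀, ord ≤ 1.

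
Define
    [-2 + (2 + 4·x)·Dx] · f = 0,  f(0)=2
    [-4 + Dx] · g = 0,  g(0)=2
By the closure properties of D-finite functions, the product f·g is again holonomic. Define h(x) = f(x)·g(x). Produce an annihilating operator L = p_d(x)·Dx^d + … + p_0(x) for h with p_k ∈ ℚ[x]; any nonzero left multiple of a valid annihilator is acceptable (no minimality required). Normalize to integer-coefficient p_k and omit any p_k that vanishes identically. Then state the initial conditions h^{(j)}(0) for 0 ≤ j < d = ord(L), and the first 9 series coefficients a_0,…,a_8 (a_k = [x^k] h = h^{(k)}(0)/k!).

f: a_k = 2, 2, -1, 1, -5/4, 7/4, -21/8, 33/8, -429/64, …
g: a_k = 2, 8, 16, 64/3, 64/3, 256/15, 512/45, 2048/315, 1024/315, …
Sym-product of L_f,L_g gives L₀ (≤ ord 1).
L = (-5 - 8·x) + (1 + 2·x)·Dx  (order 1).
h: a_k = 4, 20, 46, 206/3, 449/6, 1949/30, 1643/36, 36047/1260, 135617/10080, …
ICs: h(0) = 4.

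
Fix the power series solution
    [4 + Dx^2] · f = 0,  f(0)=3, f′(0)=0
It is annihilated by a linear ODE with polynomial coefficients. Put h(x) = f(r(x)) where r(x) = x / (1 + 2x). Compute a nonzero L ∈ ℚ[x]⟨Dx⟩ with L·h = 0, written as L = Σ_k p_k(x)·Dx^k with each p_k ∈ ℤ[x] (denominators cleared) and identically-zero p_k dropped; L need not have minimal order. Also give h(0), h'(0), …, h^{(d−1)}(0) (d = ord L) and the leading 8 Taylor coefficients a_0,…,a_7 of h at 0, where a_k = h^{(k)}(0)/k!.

f: a_k = 3, 0, -6, 0, 2, 0, -4/15, 0, …
f∘r: x↦r, Dx↦Dx/r' in L_f ⇒ L₀.
L = 4 + (4 + 24·x + 48·x^2 + 32·x^3)·Dx + (1 + 8·x + 24·x^2 + 32·x^3 + 16·x^4)·Dx^2  (order 2).
h: a_k = 3, 0, -6, 24, -70, 176, -6004/15, 4176/5, …
ICs: h(0) = 3, h′(0) = 0.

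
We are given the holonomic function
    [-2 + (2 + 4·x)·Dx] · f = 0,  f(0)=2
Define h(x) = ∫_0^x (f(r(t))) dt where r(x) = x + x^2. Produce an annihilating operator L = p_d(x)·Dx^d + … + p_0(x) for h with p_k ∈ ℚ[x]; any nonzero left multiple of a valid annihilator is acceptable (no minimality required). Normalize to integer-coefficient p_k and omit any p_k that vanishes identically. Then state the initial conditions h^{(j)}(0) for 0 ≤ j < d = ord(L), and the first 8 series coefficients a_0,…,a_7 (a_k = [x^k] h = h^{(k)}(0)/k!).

L = (-1 - 2·x)·Dx + (1 + 2·x + 2·x^2)·Dx^2  (order 2).
h: a_k = 0, 2, 1, 1/3, -1/4, 3/20, -1/24, -3/56, …
ICs: h(0) = 0, h′(0) = 2.

f: a_k = 2, 2, -1, 1, -5/4, 7/4, -21/8, 33/8, …
Change of var in L_f (x↦r) gives L₀.
∫: right-multiply L₀ by Dx.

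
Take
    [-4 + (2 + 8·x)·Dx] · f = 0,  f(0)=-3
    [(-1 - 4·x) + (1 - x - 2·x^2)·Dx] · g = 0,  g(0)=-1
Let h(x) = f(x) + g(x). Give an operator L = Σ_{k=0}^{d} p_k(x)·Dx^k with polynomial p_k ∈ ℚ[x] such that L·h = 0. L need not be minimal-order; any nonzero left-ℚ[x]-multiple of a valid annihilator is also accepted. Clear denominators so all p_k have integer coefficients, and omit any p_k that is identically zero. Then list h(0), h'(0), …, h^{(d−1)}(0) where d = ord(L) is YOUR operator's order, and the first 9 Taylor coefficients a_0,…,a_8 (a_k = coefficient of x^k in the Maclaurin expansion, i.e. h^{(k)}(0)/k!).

L = (16 + 84·x + 120·x^2 + 160·x^3) + (-10 - 52·x - 204·x^2 - 400·x^3 - 400·x^4)·Dx + (-1 + 7·x + 56·x^2 + 8·x^3 - 200·x^4 - 160·x^5)·Dx^2  (order 2).
h: a_k = -4, -7, 3, -17, 19, -105, 209, -877, 2403, …
ICs: h(0) = -4, h′(0) = -7.

f: a_k = -3, -6, 6, -12, 30, -84, 252, -792, 2574, …
g: a_k = -1, -1, -3, -5, -11, -21, -43, -85, -171, …
Weyl lclm of L_f,L_g ⇒ L₀ (ord ≤ 2).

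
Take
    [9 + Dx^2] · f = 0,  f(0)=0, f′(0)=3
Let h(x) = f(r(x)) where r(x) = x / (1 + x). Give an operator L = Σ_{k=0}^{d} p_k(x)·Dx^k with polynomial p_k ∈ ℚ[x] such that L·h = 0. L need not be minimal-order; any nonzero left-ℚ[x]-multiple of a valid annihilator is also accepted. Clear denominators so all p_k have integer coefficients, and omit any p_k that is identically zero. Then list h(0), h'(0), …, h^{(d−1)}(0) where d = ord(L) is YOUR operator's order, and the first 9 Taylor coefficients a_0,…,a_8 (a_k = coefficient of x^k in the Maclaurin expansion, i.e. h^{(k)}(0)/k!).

L = 9 + (2 + 6·x + 6·x^2 + 2·x^3)·Dx + (1 + 4·x + 6·x^2 + 4·x^3 + x^4)·Dx^2  (order 2).
h: a_k = 0, 3, -3, -3/2, 21/2, -879/40, 255/8, -19353/560, 1893/80, …
ICs: h(0) = 0, h′(0) = 3.

f: a_k = 0, 3, 0, -9/2, 0, 81/40, 0, -243/560, 0, …
Change of var in L_f (x↦r) gives L₀.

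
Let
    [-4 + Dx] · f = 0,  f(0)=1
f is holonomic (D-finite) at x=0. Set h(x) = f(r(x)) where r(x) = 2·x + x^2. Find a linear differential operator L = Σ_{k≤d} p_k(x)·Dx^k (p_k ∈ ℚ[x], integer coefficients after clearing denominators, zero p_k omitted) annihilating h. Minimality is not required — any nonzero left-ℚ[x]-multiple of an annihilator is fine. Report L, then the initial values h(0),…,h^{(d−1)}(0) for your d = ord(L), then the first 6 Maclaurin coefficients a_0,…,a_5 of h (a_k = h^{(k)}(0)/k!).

L = (-8 - 8·x) + Dx  (order 1).
h: a_k = 1, 8, 36, 352/3, 920/3, 3392/5, …
ICs: h(0) = 1.

f: a_k = 1, 4, 8, 32/3, 32/3, 128/15, …
L₀ from L_f via x↦r, Dx↦r'^{-1}Dx.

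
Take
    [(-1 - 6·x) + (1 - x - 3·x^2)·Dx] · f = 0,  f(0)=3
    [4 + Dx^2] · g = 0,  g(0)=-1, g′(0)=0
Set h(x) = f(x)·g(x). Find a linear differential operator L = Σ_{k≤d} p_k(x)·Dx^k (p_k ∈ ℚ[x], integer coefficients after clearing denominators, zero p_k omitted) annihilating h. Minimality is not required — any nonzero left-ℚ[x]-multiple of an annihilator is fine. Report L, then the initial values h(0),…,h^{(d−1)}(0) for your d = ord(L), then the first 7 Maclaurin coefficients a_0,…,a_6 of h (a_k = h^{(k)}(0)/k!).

f: a_k = 3, 3, 12, 21, 57, 120, 291, …
g: a_k = -1, 0, 2, 0, -2/3, 0, 4/45, …
L₀ := L_f ⊗_s L_g (sym. prod.), ord ≤ 2.
L = (2 + 4·x + 12·x^2) + (2 + 12·x)·Dx + (-1 + x + 3·x^2)·Dx^2  (order 2).
h: a_k = -3, -3, -6, -15, -35, -80, -2771/15, …
ICs: h(0) = -3, h′(0) = -3.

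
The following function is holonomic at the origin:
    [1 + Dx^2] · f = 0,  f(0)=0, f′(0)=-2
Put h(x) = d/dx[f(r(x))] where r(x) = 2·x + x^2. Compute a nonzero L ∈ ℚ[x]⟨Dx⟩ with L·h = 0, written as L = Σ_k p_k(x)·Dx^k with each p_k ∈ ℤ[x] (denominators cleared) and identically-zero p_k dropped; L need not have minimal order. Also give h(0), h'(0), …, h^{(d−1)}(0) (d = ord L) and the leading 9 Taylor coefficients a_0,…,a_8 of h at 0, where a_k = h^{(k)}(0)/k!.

f: a_k = 0, -2, 0, 1/3, 0, -1/60, 0, 1/2520, 0, …
Substitute x→r, Dx→(1/r')Dx; clear ⇒ L₀.
Differentiate: ansatz ord ≤ ord L₀ ⇒ L.
L = (7 + 16·x + 24·x^2 + 16·x^3 + 4·x^4) + (-3 - 3·x)·Dx + (1 + 2·x + x^2)·Dx^2  (order 2).
h: a_k = -4, -4, 8, 16, 22/3, -6, -404/45, -176/45, 551/630, …
ICs: h(0) = -4, h′(0) = -4.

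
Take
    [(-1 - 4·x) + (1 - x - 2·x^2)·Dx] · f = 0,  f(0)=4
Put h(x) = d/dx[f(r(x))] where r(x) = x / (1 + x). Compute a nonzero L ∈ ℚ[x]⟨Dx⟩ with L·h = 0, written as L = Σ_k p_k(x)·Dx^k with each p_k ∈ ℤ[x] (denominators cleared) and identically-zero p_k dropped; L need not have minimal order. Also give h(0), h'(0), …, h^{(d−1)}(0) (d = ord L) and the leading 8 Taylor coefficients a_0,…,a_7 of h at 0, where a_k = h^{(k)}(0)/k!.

L = (4 + 12·x + 36·x^2 + 20·x^3) + (-1 - 7·x - 9·x^2 + 7·x^3 + 10·x^4)·Dx  (order 1).
h: a_k = 4, 16, 0, 64, -80, 288, -560, 1408, …
ICs: h(0) = 4.

f: a_k = 4, 4, 12, 20, 44, 84, 172, 340, …
f∘r: x↦r, Dx↦Dx/r' in L_f ⇒ L₀.
h=h₀': d/dx-closure on L₀ ⇒ L.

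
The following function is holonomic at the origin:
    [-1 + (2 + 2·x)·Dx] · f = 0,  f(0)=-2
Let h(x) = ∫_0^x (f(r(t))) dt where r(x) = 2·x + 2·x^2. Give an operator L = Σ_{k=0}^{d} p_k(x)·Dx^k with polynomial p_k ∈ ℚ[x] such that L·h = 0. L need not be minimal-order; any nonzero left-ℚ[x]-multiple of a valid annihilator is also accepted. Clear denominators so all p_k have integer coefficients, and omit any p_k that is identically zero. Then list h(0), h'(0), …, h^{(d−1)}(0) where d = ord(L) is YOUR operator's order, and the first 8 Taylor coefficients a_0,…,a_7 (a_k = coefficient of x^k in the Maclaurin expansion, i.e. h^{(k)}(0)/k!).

f: a_k = -2, -1, 1/4, -1/8, 5/64, -7/128, 21/512, -33/1024, …
L₀ from L_f via x↦r, Dx↦r'^{-1}Dx.
h=∫₀ˣh₀: take L = L₀·Dx.
L = (-1 - 2·x)·Dx + (1 + 2·x + 2·x^2)·Dx^2  (order 2).
h: a_k = 0, -2, -1, -1/3, 1/4, -3/20, 1/24, 3/56, …
ICs: h(0) = 0, h′(0) = -2.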